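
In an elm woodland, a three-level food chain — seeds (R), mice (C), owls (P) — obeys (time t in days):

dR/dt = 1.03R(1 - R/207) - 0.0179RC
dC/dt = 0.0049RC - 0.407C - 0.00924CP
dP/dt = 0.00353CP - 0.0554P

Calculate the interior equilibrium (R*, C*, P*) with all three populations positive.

From dP/dt = 0: 0.00353C* = 0.0554, so C* = 15.7.
From dR/dt = 0: 1.03(1 - R*/207) = 0.0179·15.7, giving R* = 207·(1 - 0.273) = 151.
From dC/dt = 0: 0.0049·151 - 0.407 = 0.00924P*, so P* = 0.331/0.00924 = 35.8.

R* ≈ 151, C* ≈ 15.7, P* ≈ 35.8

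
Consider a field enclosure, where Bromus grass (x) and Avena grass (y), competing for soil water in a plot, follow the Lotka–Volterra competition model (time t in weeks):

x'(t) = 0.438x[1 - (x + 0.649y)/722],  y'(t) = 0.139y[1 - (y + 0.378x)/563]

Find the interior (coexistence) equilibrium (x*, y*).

x* ≈ 473, y* ≈ 384

Setting both brackets to zero gives the nullclines x + 0.649y = 722 and 0.378x + y = 563.
Substituting y = 563 - 0.378x into the first: x(1 - 0.649·0.378) = 722 - 0.649·563.
So x* = 357/0.755 = 473, and then y* = 563 - 0.378·473 = 384.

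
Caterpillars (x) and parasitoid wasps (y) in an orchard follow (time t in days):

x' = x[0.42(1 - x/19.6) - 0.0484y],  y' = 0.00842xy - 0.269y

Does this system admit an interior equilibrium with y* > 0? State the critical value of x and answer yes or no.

The predator equation gives dy/dt > 0 only when x > 0.269/0.00842 = 31.9.
Without the predator, x → K = 19.6. Since 19.6 < 31.9, the predator cannot invade.

Threshold x = 31.9; K < 31.9, so no, the predator goes extinct.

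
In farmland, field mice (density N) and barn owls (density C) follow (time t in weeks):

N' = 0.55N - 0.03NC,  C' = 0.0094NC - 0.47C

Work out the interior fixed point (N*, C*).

Set dC/dt = 0 with C > 0: 0.0094N - 0.47 = 0, so N* = 0.47/0.0094 = 50.
Set dN/dt = 0 with N > 0: 0.55 - 0.03C = 0, so C* = 0.55/0.03 = 18.3.

N* ≈ 50, C* ≈ 18.3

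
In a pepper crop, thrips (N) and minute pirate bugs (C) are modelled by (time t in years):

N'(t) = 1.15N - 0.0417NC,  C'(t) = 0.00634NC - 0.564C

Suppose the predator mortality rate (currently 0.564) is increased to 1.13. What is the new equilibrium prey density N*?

At the interior fixed point, setting dC/dt = 0 with C > 0 fixes N* = (predator death rate)/(NC coefficient) — independent of the other coefficients.
With the change, N* = 1.13/0.00634 = 178; it rises from 89.

N* ≈ 178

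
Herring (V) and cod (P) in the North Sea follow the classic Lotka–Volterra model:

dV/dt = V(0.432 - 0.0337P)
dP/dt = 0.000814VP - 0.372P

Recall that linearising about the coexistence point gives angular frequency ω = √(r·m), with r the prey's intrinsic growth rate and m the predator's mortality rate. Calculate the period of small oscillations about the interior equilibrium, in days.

Here r = 0.432 and m = 0.372, so r·m = 0.161.
ω = √0.161 = 0.401 per day, hence T = 2π/ω ≈ 15.7 days.

T ≈ 15.7 days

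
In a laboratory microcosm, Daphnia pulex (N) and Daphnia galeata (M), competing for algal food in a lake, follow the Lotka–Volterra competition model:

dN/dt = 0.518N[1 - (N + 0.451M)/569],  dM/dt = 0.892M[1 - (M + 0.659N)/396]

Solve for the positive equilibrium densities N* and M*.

N* ≈ 556, M* ≈ 29.9

Setting both brackets to zero gives the nullclines N + 0.451M = 569 and 0.659N + M = 396.
Substituting M = 396 - 0.659N into the first: N(1 - 0.451·0.659) = 569 - 0.451·396.
So N* = 390/0.703 = 556, and then M* = 396 - 0.659·556 = 29.9.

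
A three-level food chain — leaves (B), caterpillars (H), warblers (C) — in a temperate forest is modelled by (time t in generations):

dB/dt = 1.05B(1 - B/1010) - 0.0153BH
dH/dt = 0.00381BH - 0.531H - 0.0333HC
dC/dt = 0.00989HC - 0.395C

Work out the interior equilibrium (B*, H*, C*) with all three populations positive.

B* ≈ 422, H* ≈ 39.9, C* ≈ 32.4

From dC/dt = 0: 0.00989H* = 0.395, so H* = 39.9.
From dB/dt = 0: 1.05(1 - B*/1010) = 0.0153·39.9, giving B* = 1010·(1 - 0.582) = 422.
From dH/dt = 0: 0.00381·422 - 0.531 = 0.0333C*, so C* = 1.08/0.0333 = 32.4.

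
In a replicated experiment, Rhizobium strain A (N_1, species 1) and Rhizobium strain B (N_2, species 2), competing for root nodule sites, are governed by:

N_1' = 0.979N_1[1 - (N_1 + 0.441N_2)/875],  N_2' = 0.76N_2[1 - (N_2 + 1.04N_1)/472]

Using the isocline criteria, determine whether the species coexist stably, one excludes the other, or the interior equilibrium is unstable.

Compare the nullcline intercepts: K1/α12 = 875/0.441 = 1980 > K2 = 472; K2/α21 = 472/1.04 = 454 < K1 = 875.
Since the inequalities point opposite ways, species 1 can invade but species 2 cannot.

species 1 excludes species 2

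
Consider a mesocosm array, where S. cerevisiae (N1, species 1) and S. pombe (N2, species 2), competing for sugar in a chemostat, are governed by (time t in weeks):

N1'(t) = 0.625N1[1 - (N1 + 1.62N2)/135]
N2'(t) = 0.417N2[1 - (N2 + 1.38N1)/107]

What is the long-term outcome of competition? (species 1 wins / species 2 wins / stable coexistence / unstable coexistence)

unstable coexistence (outcome depends on initial conditions)

Compare the nullcline intercepts: K1/α12 = 135/1.62 = 83.3 < K2 = 107; K2/α21 = 107/1.38 = 77.5 < K1 = 135.
Since both are reversed, neither can invade when rare; the interior point is a saddle.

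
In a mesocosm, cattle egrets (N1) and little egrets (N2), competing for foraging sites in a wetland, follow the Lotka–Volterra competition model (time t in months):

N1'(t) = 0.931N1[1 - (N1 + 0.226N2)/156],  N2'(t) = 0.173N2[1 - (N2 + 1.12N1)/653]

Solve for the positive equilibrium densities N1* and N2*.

Setting both brackets to zero gives the nullclines N1 + 0.226N2 = 156 and 1.12N1 + N2 = 653.
Substituting N2 = 653 - 1.12N1 into the first: N1(1 - 0.226·1.12) = 156 - 0.226·653.
So N1* = 8.42/0.747 = 11.3, and then N2* = 653 - 1.12·11.3 = 640.

N1* ≈ 11.3, N2* ≈ 640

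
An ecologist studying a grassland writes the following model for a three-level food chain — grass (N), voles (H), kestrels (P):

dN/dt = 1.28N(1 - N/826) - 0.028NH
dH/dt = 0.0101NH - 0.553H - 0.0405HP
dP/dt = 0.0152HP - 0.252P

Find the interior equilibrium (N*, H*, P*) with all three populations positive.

From dP/dt = 0: 0.0152H* = 0.252, so H* = 16.6.
From dN/dt = 0: 1.28(1 - N*/826) = 0.028·16.6, giving N* = 826·(1 - 0.363) = 526.
From dH/dt = 0: 0.0101·526 - 0.553 = 0.0405P*, so P* = 4.76/0.0405 = 118.

N* ≈ 526, H* ≈ 16.6, P* ≈ 118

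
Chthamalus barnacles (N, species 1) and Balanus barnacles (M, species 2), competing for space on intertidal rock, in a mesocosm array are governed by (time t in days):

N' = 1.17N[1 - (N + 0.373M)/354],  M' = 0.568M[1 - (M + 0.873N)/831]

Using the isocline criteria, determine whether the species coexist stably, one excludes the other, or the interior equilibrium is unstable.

Compare the nullcline intercepts: K1/α12 = 354/0.373 = 949 > K2 = 831; K2/α21 = 831/0.873 = 952 > K1 = 354.
Since both inequalities hold, each species can invade when rare, so the interior equilibrium is stable.

stable coexistence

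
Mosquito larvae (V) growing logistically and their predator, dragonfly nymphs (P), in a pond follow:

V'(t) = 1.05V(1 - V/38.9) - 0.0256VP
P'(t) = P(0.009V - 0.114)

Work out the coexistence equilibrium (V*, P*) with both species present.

V* ≈ 12.7, P* ≈ 27.7

From dP/dt = 0 with P > 0: 0.009V* = 0.114, so V* = 12.7.
Substitute into dV/dt = 0: 1.05(1 - 12.7/38.9) = 0.0256P*.
The bracket is 0.674, giving P* = 0.708/0.0256 = 27.7.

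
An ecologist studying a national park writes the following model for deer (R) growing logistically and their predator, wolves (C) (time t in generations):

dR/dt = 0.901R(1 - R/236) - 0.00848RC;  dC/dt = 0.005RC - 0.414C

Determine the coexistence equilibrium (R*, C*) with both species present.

From dC/dt = 0 with C > 0: 0.005R* = 0.414, so R* = 82.8.
Substitute into dR/dt = 0: 0.901(1 - 82.8/236) = 0.00848C*.
The bracket is 0.649, giving C* = 0.585/0.00848 = 69.

R* ≈ 82.8, C* ≈ 69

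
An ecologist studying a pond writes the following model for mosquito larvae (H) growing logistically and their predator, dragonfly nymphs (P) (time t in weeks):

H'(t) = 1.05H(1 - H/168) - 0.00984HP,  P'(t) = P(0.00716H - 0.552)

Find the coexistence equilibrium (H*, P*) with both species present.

From dP/dt = 0 with P > 0: 0.00716H* = 0.552, so H* = 77.1.
Substitute into dH/dt = 0: 1.05(1 - 77.1/168) = 0.00984P*.
The bracket is 0.541, giving P* = 0.568/0.00984 = 57.7.

H* ≈ 77.1, P* ≈ 57.7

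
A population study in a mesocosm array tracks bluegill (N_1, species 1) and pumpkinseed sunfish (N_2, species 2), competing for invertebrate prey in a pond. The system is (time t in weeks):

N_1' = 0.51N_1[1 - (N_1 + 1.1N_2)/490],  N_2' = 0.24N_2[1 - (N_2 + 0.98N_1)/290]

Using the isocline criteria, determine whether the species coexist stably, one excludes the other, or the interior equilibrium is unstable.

species 1 excludes species 2

Compare the nullcline intercepts: K1/α12 = 490/1.1 = 445 > K2 = 290; K2/α21 = 290/0.98 = 296 < K1 = 490.
Since the inequalities point opposite ways, species 1 can invade but species 2 cannot.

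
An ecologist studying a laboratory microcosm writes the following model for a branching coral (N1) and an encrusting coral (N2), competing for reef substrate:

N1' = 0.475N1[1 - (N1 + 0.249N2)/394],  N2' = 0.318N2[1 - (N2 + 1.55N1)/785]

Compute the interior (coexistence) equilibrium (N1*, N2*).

Setting both brackets to zero gives the nullclines N1 + 0.249N2 = 394 and 1.55N1 + N2 = 785.
Substituting N2 = 785 - 1.55N1 into the first: N1(1 - 0.249·1.55) = 394 - 0.249·785.
So N1* = 199/0.614 = 323, and then N2* = 785 - 1.55·323 = 284.

N1* ≈ 323, N2* ≈ 284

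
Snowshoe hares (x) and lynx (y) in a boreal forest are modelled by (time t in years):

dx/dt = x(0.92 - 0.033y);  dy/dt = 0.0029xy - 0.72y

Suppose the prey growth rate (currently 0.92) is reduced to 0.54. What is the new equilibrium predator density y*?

y* ≈ 16.4

At the interior fixed point, setting dx/dt = 0 with x > 0 fixes y* = (prey growth rate)/(xy coefficient) — independent of the other coefficients.
With the change, y* = 0.54/0.033 = 16.4; it falls from 27.9.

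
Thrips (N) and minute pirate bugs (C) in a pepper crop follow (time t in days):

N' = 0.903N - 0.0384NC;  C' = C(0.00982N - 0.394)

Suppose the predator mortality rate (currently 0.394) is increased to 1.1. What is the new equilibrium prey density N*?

N* ≈ 112

At the interior fixed point, setting dC/dt = 0 with C > 0 fixes N* = (predator death rate)/(NC coefficient) — independent of the other coefficients.
With the change, N* = 1.1/0.00982 = 112; it rises from 40.1.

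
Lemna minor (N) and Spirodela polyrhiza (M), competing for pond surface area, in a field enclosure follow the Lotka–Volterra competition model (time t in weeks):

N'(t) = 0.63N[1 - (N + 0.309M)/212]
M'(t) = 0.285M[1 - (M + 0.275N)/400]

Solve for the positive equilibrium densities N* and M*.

N* ≈ 96.6, M* ≈ 373

Setting both brackets to zero gives the nullclines N + 0.309M = 212 and 0.275N + M = 400.
Substituting M = 400 - 0.275N into the first: N(1 - 0.309·0.275) = 212 - 0.309·400.
So N* = 88.4/0.915 = 96.6, and then M* = 400 - 0.275·96.6 = 373.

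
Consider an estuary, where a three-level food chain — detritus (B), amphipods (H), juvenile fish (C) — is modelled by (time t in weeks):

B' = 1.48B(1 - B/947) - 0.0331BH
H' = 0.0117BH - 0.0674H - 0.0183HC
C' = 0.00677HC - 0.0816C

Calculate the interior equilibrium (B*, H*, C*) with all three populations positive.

B* ≈ 692, H* ≈ 12.1, C* ≈ 439

From dC/dt = 0: 0.00677H* = 0.0816, so H* = 12.1.
From dB/dt = 0: 1.48(1 - B*/947) = 0.0331·12.1, giving B* = 947·(1 - 0.27) = 692.
From dH/dt = 0: 0.0117·692 - 0.0674 = 0.0183C*, so C* = 8.03/0.0183 = 439.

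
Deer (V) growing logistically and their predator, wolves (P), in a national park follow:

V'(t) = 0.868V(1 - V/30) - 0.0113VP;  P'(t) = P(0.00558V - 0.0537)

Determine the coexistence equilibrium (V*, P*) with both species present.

V* ≈ 9.62, P* ≈ 52.2

From dP/dt = 0 with P > 0: 0.00558V* = 0.0537, so V* = 9.62.
Substitute into dV/dt = 0: 0.868(1 - 9.62/30) = 0.0113P*.
The bracket is 0.679, giving P* = 0.59/0.0113 = 52.2.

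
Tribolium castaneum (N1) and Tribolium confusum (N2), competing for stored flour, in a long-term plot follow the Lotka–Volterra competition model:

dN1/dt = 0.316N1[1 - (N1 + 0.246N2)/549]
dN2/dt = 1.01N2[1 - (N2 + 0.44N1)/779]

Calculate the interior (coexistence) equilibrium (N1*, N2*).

Setting both brackets to zero gives the nullclines N1 + 0.246N2 = 549 and 0.44N1 + N2 = 779.
Substituting N2 = 779 - 0.44N1 into the first: N1(1 - 0.246·0.44) = 549 - 0.246·779.
So N1* = 357/0.892 = 401, and then N2* = 779 - 0.44·401 = 603.

N1* ≈ 401, N2* ≈ 603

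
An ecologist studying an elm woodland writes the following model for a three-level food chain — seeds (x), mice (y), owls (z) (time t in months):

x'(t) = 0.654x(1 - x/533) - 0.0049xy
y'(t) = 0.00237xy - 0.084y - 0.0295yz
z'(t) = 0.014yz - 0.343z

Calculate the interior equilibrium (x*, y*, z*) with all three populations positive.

From dz/dt = 0: 0.014y* = 0.343, so y* = 24.5.
From dx/dt = 0: 0.654(1 - x*/533) = 0.0049·24.5, giving x* = 533·(1 - 0.184) = 435.
From dy/dt = 0: 0.00237·435 - 0.084 = 0.0295z*, so z* = 0.947/0.0295 = 32.1.

x* ≈ 435, y* ≈ 24.5, z* ≈ 32.1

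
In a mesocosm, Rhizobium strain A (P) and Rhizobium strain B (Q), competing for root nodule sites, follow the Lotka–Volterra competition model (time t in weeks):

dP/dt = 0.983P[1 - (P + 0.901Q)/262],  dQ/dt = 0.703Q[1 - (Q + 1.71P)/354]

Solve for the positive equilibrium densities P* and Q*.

P* ≈ 105, Q* ≈ 174

Setting both brackets to zero gives the nullclines P + 0.901Q = 262 and 1.71P + Q = 354.
Substituting Q = 354 - 1.71P into the first: P(1 - 0.901·1.71) = 262 - 0.901·354.
So P* = -57/-0.541 = 105, and then Q* = 354 - 1.71·105 = 174.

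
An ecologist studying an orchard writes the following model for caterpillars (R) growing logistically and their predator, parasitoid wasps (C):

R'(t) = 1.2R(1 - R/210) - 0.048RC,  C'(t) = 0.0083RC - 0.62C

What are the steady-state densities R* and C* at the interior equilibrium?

R* ≈ 74.7, C* ≈ 16.1

From dC/dt = 0 with C > 0: 0.0083R* = 0.62, so R* = 74.7.
Substitute into dR/dt = 0: 1.2(1 - 74.7/210) = 0.048C*.
The bracket is 0.644, giving C* = 0.773/0.048 = 16.1.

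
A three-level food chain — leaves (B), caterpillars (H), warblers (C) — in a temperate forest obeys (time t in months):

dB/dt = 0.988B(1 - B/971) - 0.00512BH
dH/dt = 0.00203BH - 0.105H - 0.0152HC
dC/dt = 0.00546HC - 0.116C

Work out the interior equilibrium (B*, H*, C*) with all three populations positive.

B* ≈ 864, H* ≈ 21.2, C* ≈ 108

From dC/dt = 0: 0.00546H* = 0.116, so H* = 21.2.
From dB/dt = 0: 0.988(1 - B*/971) = 0.00512·21.2, giving B* = 971·(1 - 0.11) = 864.
From dH/dt = 0: 0.00203·864 - 0.105 = 0.0152C*, so C* = 1.65/0.0152 = 108.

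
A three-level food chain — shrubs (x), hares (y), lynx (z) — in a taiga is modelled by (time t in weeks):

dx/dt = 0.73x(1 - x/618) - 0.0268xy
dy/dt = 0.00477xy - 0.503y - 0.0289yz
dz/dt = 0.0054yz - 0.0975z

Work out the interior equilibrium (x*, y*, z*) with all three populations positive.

From dz/dt = 0: 0.0054y* = 0.0975, so y* = 18.1.
From dx/dt = 0: 0.73(1 - x*/618) = 0.0268·18.1, giving x* = 618·(1 - 0.663) = 208.
From dy/dt = 0: 0.00477·208 - 0.503 = 0.0289z*, so z* = 0.491/0.0289 = 17.

x* ≈ 208, y* ≈ 18.1, z* ≈ 17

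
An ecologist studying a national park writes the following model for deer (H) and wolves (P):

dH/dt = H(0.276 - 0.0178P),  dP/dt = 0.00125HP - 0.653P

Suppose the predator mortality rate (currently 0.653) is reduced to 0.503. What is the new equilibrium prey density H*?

H* ≈ 402

At the interior fixed point, setting dP/dt = 0 with P > 0 fixes H* = (predator death rate)/(HP coefficient) — independent of the other coefficients.
With the change, H* = 0.503/0.00125 = 402; it falls from 522.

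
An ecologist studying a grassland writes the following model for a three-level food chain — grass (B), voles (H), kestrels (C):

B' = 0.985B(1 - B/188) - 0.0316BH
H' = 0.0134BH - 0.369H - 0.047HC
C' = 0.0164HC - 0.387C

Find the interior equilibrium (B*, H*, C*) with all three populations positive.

B* ≈ 45.7, H* ≈ 23.6, C* ≈ 5.17

From dC/dt = 0: 0.0164H* = 0.387, so H* = 23.6.
From dB/dt = 0: 0.985(1 - B*/188) = 0.0316·23.6, giving B* = 188·(1 - 0.757) = 45.7.
From dH/dt = 0: 0.0134·45.7 - 0.369 = 0.047C*, so C* = 0.243/0.047 = 5.17.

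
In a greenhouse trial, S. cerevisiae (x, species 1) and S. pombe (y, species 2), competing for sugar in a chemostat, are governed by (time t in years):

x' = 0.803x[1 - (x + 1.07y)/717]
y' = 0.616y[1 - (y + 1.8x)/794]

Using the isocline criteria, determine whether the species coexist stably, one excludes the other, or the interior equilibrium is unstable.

Compare the nullcline intercepts: K1/α12 = 717/1.07 = 670 < K2 = 794; K2/α21 = 794/1.8 = 441 < K1 = 717.
Since both are reversed, neither can invade when rare; the interior point is a saddle.

unstable coexistence (outcome depends on initial conditions)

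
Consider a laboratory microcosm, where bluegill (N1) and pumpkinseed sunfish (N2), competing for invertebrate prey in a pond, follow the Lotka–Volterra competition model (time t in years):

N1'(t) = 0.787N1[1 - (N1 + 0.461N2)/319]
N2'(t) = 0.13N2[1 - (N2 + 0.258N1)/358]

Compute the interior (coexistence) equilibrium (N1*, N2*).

Setting both brackets to zero gives the nullclines N1 + 0.461N2 = 319 and 0.258N1 + N2 = 358.
Substituting N2 = 358 - 0.258N1 into the first: N1(1 - 0.461·0.258) = 319 - 0.461·358.
So N1* = 154/0.881 = 175, and then N2* = 358 - 0.258·175 = 313.

N1* ≈ 175, N2* ≈ 313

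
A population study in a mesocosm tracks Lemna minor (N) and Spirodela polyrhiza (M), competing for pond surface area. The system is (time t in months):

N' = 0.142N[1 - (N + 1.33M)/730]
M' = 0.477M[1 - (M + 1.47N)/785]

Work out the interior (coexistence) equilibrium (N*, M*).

Setting both brackets to zero gives the nullclines N + 1.33M = 730 and 1.47N + M = 785.
Substituting M = 785 - 1.47N into the first: N(1 - 1.33·1.47) = 730 - 1.33·785.
So N* = -314/-0.955 = 329, and then M* = 785 - 1.47·329 = 302.

N* ≈ 329, M* ≈ 302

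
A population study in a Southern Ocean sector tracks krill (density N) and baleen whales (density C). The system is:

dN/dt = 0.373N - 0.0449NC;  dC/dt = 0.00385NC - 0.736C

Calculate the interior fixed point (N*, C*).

Set dC/dt = 0 with C > 0: 0.00385N - 0.736 = 0, so N* = 0.736/0.00385 = 191.
Set dN/dt = 0 with N > 0: 0.373 - 0.0449C = 0, so C* = 0.373/0.0449 = 8.31.

N* ≈ 191, C* ≈ 8.31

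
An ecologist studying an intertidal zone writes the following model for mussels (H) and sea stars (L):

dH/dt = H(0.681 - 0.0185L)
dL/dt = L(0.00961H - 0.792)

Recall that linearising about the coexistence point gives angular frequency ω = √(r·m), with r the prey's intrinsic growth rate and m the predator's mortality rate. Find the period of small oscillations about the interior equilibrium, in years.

T ≈ 8.56 years

Here r = 0.681 and m = 0.792, so r·m = 0.539.
ω = √0.539 = 0.734 per year, hence T = 2π/ω ≈ 8.56 years.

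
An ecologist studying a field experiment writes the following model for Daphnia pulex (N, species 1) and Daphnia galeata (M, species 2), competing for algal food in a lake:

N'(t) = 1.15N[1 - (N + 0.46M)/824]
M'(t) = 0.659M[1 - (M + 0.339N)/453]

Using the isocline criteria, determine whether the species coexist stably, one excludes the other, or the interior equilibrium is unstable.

stable coexistence

Compare the nullcline intercepts: K1/α12 = 824/0.46 = 1790 > K2 = 453; K2/α21 = 453/0.339 = 1340 > K1 = 824.
Since both inequalities hold, each species can invade when rare, so the interior equilibrium is stable.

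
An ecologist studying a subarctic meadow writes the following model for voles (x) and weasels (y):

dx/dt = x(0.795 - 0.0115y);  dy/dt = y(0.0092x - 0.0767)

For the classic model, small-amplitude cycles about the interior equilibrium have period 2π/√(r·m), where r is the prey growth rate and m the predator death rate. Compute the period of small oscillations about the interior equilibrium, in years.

T ≈ 25.4 years

Here r = 0.795 and m = 0.0767, so r·m = 0.061.
ω = √0.061 = 0.247 per year, hence T = 2π/ω ≈ 25.4 years.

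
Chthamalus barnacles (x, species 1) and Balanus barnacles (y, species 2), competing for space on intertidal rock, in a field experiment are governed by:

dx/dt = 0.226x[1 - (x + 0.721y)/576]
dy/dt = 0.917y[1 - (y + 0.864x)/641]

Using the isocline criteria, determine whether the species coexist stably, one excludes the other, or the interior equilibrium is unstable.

stable coexistence

Compare the nullcline intercepts: K1/α12 = 576/0.721 = 799 > K2 = 641; K2/α21 = 641/0.864 = 742 > K1 = 576.
Since both inequalities hold, each species can invade when rare, so the interior equilibrium is stable.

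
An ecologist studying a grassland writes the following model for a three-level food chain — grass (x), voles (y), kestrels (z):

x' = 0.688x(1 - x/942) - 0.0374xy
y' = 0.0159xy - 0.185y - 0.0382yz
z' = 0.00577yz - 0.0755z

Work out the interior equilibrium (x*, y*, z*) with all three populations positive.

x* ≈ 272, y* ≈ 13.1, z* ≈ 108

From dz/dt = 0: 0.00577y* = 0.0755, so y* = 13.1.
From dx/dt = 0: 0.688(1 - x*/942) = 0.0374·13.1, giving x* = 942·(1 - 0.711) = 272.
From dy/dt = 0: 0.0159·272 - 0.185 = 0.0382z*, so z* = 4.14/0.0382 = 108.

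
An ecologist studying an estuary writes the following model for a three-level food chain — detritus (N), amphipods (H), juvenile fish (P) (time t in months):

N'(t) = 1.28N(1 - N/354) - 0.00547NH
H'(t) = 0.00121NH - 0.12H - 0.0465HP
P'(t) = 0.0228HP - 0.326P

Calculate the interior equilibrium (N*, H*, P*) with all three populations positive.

From dP/dt = 0: 0.0228H* = 0.326, so H* = 14.3.
From dN/dt = 0: 1.28(1 - N*/354) = 0.00547·14.3, giving N* = 354·(1 - 0.0611) = 332.
From dH/dt = 0: 0.00121·332 - 0.12 = 0.0465P*, so P* = 0.282/0.0465 = 6.07.

N* ≈ 332, H* ≈ 14.3, P* ≈ 6.07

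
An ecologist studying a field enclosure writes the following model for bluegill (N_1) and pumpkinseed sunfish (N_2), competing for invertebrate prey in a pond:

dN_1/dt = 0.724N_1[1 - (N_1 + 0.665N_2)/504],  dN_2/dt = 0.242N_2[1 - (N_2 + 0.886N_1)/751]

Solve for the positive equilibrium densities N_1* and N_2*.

Setting both brackets to zero gives the nullclines N_1 + 0.665N_2 = 504 and 0.886N_1 + N_2 = 751.
Substituting N_2 = 751 - 0.886N_1 into the first: N_1(1 - 0.665·0.886) = 504 - 0.665·751.
So N_1* = 4.58/0.411 = 11.2, and then N_2* = 751 - 0.886·11.2 = 741.

N_1* ≈ 11.2, N_2* ≈ 741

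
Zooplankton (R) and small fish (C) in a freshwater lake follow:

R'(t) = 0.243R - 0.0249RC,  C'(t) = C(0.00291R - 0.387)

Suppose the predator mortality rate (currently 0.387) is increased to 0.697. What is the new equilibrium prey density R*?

At the interior fixed point, setting dC/dt = 0 with C > 0 fixes R* = (predator death rate)/(RC coefficient) — independent of the other coefficients.
With the change, R* = 0.697/0.00291 = 240; it rises from 133.

R* ≈ 240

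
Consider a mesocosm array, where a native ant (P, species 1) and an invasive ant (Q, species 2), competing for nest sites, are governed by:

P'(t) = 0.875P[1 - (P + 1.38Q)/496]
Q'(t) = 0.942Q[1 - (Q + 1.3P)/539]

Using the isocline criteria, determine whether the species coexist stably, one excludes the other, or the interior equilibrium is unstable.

Compare the nullcline intercepts: K1/α12 = 496/1.38 = 359 < K2 = 539; K2/α21 = 539/1.3 = 415 < K1 = 496.
Since both are reversed, neither can invade when rare; the interior point is a saddle.

unstable coexistence (outcome depends on initial conditions)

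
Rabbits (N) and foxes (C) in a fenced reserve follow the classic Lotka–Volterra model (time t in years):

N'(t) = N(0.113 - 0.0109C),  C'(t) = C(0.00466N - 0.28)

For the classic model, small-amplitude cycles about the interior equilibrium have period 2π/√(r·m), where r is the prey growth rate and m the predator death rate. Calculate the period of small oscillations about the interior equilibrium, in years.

T ≈ 35.3 years

Here r = 0.113 and m = 0.28, so r·m = 0.0316.
ω = √0.0316 = 0.178 per year, hence T = 2π/ω ≈ 35.3 years.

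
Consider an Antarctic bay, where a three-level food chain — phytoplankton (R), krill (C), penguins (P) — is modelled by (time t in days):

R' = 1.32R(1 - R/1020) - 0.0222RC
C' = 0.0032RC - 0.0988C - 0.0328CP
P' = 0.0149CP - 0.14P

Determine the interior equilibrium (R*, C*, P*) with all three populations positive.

R* ≈ 859, C* ≈ 9.4, P* ≈ 80.8

From dP/dt = 0: 0.0149C* = 0.14, so C* = 9.4.
From dR/dt = 0: 1.32(1 - R*/1020) = 0.0222·9.4, giving R* = 1020·(1 - 0.158) = 859.
From dC/dt = 0: 0.0032·859 - 0.0988 = 0.0328P*, so P* = 2.65/0.0328 = 80.8.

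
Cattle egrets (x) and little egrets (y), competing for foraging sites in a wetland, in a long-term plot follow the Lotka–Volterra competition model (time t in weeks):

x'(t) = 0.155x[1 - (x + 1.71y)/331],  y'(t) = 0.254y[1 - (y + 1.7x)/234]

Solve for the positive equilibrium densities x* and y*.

Setting both brackets to zero gives the nullclines x + 1.71y = 331 and 1.7x + y = 234.
Substituting y = 234 - 1.7x into the first: x(1 - 1.71·1.7) = 331 - 1.71·234.
So x* = -69.1/-1.91 = 36.3, and then y* = 234 - 1.7·36.3 = 172.

x* ≈ 36.3, y* ≈ 172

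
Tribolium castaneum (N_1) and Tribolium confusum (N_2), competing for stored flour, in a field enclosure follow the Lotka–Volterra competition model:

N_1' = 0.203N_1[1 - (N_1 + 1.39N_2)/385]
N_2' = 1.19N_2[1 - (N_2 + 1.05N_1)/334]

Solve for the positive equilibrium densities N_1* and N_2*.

N_1* ≈ 172, N_2* ≈ 153

Setting both brackets to zero gives the nullclines N_1 + 1.39N_2 = 385 and 1.05N_1 + N_2 = 334.
Substituting N_2 = 334 - 1.05N_1 into the first: N_1(1 - 1.39·1.05) = 385 - 1.39·334.
So N_1* = -79.3/-0.46 = 172, and then N_2* = 334 - 1.05·172 = 153.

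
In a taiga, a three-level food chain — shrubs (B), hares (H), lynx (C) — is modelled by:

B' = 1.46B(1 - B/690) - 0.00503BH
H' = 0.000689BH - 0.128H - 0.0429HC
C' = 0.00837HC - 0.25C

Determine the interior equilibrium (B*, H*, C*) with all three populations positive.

B* ≈ 619, H* ≈ 29.9, C* ≈ 6.96

From dC/dt = 0: 0.00837H* = 0.25, so H* = 29.9.
From dB/dt = 0: 1.46(1 - B*/690) = 0.00503·29.9, giving B* = 690·(1 - 0.103) = 619.
From dH/dt = 0: 0.000689·619 - 0.128 = 0.0429C*, so C* = 0.298/0.0429 = 6.96.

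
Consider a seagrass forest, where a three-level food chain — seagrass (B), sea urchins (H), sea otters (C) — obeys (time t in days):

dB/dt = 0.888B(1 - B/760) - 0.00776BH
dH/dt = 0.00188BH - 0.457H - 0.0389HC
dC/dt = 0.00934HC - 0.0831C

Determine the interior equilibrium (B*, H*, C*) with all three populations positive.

B* ≈ 701, H* ≈ 8.9, C* ≈ 22.1

From dC/dt = 0: 0.00934H* = 0.0831, so H* = 8.9.
From dB/dt = 0: 0.888(1 - B*/760) = 0.00776·8.9, giving B* = 760·(1 - 0.0778) = 701.
From dH/dt = 0: 0.00188·701 - 0.457 = 0.0389C*, so C* = 0.861/0.0389 = 22.1.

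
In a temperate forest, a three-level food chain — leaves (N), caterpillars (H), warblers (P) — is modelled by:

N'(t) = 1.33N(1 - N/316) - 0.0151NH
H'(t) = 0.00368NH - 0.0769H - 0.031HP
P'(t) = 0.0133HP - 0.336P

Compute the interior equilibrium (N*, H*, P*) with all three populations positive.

From dP/dt = 0: 0.0133H* = 0.336, so H* = 25.3.
From dN/dt = 0: 1.33(1 - N*/316) = 0.0151·25.3, giving N* = 316·(1 - 0.287) = 225.
From dH/dt = 0: 0.00368·225 - 0.0769 = 0.031P*, so P* = 0.752/0.031 = 24.3.

N* ≈ 225, H* ≈ 25.3, P* ≈ 24.3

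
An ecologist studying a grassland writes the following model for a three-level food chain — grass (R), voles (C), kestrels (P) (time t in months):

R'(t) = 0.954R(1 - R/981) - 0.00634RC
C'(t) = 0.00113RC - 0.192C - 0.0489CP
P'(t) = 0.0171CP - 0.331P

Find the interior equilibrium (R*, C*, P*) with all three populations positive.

From dP/dt = 0: 0.0171C* = 0.331, so C* = 19.4.
From dR/dt = 0: 0.954(1 - R*/981) = 0.00634·19.4, giving R* = 981·(1 - 0.129) = 855.
From dC/dt = 0: 0.00113·855 - 0.192 = 0.0489P*, so P* = 0.774/0.0489 = 15.8.

R* ≈ 855, C* ≈ 19.4, P* ≈ 15.8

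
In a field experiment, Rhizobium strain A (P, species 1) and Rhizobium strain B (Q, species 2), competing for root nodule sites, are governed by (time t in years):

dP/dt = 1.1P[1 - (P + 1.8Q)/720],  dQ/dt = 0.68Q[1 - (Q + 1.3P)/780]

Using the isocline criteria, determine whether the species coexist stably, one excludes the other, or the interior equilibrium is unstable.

unstable coexistence (outcome depends on initial conditions)

Compare the nullcline intercepts: K1/α12 = 720/1.8 = 400 < K2 = 780; K2/α21 = 780/1.3 = 600 < K1 = 720.
Since both are reversed, neither can invade when rare; the interior point is a saddle.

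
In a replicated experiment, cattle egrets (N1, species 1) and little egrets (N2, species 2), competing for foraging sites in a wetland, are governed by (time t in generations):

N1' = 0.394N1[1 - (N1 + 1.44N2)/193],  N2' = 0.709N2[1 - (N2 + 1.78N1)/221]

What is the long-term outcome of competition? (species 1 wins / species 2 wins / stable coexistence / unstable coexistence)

unstable coexistence (outcome depends on initial conditions)

Compare the nullcline intercepts: K1/α12 = 193/1.44 = 134 < K2 = 221; K2/α21 = 221/1.78 = 124 < K1 = 193.
Since both are reversed, neither can invade when rare; the interior point is a saddle.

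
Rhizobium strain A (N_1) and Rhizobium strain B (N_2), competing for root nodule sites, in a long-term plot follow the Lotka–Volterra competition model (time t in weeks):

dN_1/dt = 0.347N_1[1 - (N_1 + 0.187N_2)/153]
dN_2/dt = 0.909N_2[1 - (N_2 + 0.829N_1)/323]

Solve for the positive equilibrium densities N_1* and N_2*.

Setting both brackets to zero gives the nullclines N_1 + 0.187N_2 = 153 and 0.829N_1 + N_2 = 323.
Substituting N_2 = 323 - 0.829N_1 into the first: N_1(1 - 0.187·0.829) = 153 - 0.187·323.
So N_1* = 92.6/0.845 = 110, and then N_2* = 323 - 0.829·110 = 232.

N_1* ≈ 110, N_2* ≈ 232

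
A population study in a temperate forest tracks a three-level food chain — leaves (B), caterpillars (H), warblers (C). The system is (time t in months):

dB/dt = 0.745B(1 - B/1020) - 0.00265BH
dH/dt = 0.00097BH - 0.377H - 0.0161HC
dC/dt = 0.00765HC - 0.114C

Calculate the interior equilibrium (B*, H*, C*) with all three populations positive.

From dC/dt = 0: 0.00765H* = 0.114, so H* = 14.9.
From dB/dt = 0: 0.745(1 - B*/1020) = 0.00265·14.9, giving B* = 1020·(1 - 0.053) = 966.
From dH/dt = 0: 0.00097·966 - 0.377 = 0.0161C*, so C* = 0.56/0.0161 = 34.8.

B* ≈ 966, H* ≈ 14.9, C* ≈ 34.8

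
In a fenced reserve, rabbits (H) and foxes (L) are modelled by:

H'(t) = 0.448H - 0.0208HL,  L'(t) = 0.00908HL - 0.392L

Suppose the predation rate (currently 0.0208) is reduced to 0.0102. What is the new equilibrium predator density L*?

L* ≈ 43.9

At the interior fixed point, setting dH/dt = 0 with H > 0 fixes L* = (prey growth rate)/(HL coefficient) — independent of the other coefficients.
With the change, L* = 0.448/0.0102 = 43.9; it rises from 21.5.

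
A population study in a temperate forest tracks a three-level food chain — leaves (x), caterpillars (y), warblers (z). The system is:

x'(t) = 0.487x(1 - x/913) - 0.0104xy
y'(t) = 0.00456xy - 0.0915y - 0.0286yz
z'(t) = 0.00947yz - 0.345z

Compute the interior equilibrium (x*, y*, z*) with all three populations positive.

From dz/dt = 0: 0.00947y* = 0.345, so y* = 36.4.
From dx/dt = 0: 0.487(1 - x*/913) = 0.0104·36.4, giving x* = 913·(1 - 0.778) = 203.
From dy/dt = 0: 0.00456·203 - 0.0915 = 0.0286z*, so z* = 0.833/0.0286 = 29.1.

x* ≈ 203, y* ≈ 36.4, z* ≈ 29.1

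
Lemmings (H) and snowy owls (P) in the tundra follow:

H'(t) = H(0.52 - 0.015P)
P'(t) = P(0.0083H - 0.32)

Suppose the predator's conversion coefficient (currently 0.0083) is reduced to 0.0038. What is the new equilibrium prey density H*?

H* ≈ 84.2

At the interior fixed point, setting dP/dt = 0 with P > 0 fixes H* = (predator death rate)/(HP coefficient) — independent of the other coefficients.
With the change, H* = 0.32/0.0038 = 84.2; it rises from 38.6.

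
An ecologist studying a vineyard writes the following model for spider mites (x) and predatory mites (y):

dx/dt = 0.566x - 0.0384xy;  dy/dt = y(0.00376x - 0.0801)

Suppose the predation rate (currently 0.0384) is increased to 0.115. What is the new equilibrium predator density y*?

At the interior fixed point, setting dx/dt = 0 with x > 0 fixes y* = (prey growth rate)/(xy coefficient) — independent of the other coefficients.
With the change, y* = 0.566/0.115 = 4.92; it falls from 14.7.

y* ≈ 4.92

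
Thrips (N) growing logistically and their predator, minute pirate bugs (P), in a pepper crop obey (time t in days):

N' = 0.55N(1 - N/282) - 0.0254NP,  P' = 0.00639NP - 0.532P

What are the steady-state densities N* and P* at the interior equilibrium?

N* ≈ 83.3, P* ≈ 15.3

From dP/dt = 0 with P > 0: 0.00639N* = 0.532, so N* = 83.3.
Substitute into dN/dt = 0: 0.55(1 - 83.3/282) = 0.0254P*.
The bracket is 0.705, giving P* = 0.388/0.0254 = 15.3.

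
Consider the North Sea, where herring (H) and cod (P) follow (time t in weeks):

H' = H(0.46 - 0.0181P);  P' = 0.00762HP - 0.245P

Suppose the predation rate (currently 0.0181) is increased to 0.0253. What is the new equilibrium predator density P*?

P* ≈ 18.2

At the interior fixed point, setting dH/dt = 0 with H > 0 fixes P* = (prey growth rate)/(HP coefficient) — independent of the other coefficients.
With the change, P* = 0.46/0.0253 = 18.2; it falls from 25.4.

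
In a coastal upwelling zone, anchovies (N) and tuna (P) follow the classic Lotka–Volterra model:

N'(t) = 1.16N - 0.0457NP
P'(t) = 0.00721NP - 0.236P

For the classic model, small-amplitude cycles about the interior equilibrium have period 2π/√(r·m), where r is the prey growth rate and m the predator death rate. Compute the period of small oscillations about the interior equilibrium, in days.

Here r = 1.16 and m = 0.236, so r·m = 0.274.
ω = √0.274 = 0.523 per day, hence T = 2π/ω ≈ 12 days.

T ≈ 12 days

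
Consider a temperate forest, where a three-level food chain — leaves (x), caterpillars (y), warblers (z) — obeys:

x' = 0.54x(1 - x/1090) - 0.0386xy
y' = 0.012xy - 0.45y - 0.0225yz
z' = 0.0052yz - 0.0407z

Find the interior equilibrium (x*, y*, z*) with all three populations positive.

From dz/dt = 0: 0.0052y* = 0.0407, so y* = 7.83.
From dx/dt = 0: 0.54(1 - x*/1090) = 0.0386·7.83, giving x* = 1090·(1 - 0.559) = 480.
From dy/dt = 0: 0.012·480 - 0.45 = 0.0225z*, so z* = 5.31/0.0225 = 236.

x* ≈ 480, y* ≈ 7.83, z* ≈ 236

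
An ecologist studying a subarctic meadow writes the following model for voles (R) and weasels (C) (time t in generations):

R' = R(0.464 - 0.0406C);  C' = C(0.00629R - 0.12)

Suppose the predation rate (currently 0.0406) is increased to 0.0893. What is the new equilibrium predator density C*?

At the interior fixed point, setting dR/dt = 0 with R > 0 fixes C* = (prey growth rate)/(RC coefficient) — independent of the other coefficients.
With the change, C* = 0.464/0.0893 = 5.2; it falls from 11.4.

C* ≈ 5.2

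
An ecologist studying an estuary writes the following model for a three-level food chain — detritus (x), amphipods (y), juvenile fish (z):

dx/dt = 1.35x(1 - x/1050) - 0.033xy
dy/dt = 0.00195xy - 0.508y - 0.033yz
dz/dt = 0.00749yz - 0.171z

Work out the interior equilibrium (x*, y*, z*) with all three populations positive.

x* ≈ 464, y* ≈ 22.8, z* ≈ 12

From dz/dt = 0: 0.00749y* = 0.171, so y* = 22.8.
From dx/dt = 0: 1.35(1 - x*/1050) = 0.033·22.8, giving x* = 1050·(1 - 0.558) = 464.
From dy/dt = 0: 0.00195·464 - 0.508 = 0.033z*, so z* = 0.397/0.033 = 12.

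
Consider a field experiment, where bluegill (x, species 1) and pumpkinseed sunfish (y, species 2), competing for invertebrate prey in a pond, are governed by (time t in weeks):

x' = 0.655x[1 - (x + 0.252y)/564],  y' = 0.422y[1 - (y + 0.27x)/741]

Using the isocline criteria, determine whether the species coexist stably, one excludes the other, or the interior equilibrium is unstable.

stable coexistence

Compare the nullcline intercepts: K1/α12 = 564/0.252 = 2240 > K2 = 741; K2/α21 = 741/0.27 = 2740 > K1 = 564.
Since both inequalities hold, each species can invade when rare, so the interior equilibrium is stable.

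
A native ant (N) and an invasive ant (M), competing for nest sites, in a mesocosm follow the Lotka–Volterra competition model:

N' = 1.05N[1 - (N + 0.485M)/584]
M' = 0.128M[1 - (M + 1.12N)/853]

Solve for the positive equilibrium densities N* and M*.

N* ≈ 373, M* ≈ 435

Setting both brackets to zero gives the nullclines N + 0.485M = 584 and 1.12N + M = 853.
Substituting M = 853 - 1.12N into the first: N(1 - 0.485·1.12) = 584 - 0.485·853.
So N* = 170/0.457 = 373, and then M* = 853 - 1.12·373 = 435.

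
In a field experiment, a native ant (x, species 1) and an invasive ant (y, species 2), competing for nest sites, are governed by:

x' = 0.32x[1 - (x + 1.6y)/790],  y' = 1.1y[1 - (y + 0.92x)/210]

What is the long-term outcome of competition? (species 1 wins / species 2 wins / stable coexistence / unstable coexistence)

Compare the nullcline intercepts: K1/α12 = 790/1.6 = 494 > K2 = 210; K2/α21 = 210/0.92 = 228 < K1 = 790.
Since the inequalities point opposite ways, species 1 can invade but species 2 cannot.

species 1 excludes species 2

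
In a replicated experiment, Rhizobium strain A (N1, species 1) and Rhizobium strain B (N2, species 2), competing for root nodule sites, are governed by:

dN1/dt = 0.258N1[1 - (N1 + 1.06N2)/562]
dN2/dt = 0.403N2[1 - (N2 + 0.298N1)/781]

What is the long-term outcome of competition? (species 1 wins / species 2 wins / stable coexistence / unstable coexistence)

Compare the nullcline intercepts: K1/α12 = 562/1.06 = 530 < K2 = 781; K2/α21 = 781/0.298 = 2620 > K1 = 562.
Since the inequalities point opposite ways, species 2 can invade but species 1 cannot.

species 2 excludes species 1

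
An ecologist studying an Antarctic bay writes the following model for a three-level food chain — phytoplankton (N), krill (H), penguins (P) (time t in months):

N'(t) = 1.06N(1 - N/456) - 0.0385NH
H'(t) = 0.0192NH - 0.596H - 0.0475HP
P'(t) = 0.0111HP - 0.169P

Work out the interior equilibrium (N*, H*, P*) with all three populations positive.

From dP/dt = 0: 0.0111H* = 0.169, so H* = 15.2.
From dN/dt = 0: 1.06(1 - N*/456) = 0.0385·15.2, giving N* = 456·(1 - 0.553) = 204.
From dH/dt = 0: 0.0192·204 - 0.596 = 0.0475P*, so P* = 3.32/0.0475 = 69.8.

N* ≈ 204, H* ≈ 15.2, P* ≈ 69.8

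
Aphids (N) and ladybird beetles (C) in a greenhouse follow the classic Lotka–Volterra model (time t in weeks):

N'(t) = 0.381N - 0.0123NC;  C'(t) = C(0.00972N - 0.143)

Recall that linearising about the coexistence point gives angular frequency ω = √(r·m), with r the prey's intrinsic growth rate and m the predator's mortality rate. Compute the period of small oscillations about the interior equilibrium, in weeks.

Here r = 0.381 and m = 0.143, so r·m = 0.0545.
ω = √0.0545 = 0.233 per week, hence T = 2π/ω ≈ 26.9 weeks.

T ≈ 26.9 weeks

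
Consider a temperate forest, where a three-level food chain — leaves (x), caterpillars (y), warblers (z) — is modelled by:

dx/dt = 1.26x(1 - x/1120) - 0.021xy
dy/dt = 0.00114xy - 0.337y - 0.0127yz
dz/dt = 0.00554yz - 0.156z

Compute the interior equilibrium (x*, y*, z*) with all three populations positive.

x* ≈ 594, y* ≈ 28.2, z* ≈ 26.8

From dz/dt = 0: 0.00554y* = 0.156, so y* = 28.2.
From dx/dt = 0: 1.26(1 - x*/1120) = 0.021·28.2, giving x* = 1120·(1 - 0.469) = 594.
From dy/dt = 0: 0.00114·594 - 0.337 = 0.0127z*, so z* = 0.341/0.0127 = 26.8.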